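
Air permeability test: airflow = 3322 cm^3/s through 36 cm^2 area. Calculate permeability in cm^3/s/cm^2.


Formula: Air Permeability = Airflow / Test Area
AP = 3322 cm^3/s / 36 cm^2
AP = 92.3 cm^3/s/cm^2

92.3 cm^3/s/cm^2


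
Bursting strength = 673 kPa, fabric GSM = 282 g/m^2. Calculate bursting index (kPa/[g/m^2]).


Formula: Bursting Index = Bursting Strength / Fabric GSM
BI = 673 kPa / 282 g/m^2
BI = 2.387 kPa/(g/m^2)

2.387 kPa/(g/m^2)


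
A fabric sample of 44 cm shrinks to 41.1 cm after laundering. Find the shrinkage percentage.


Formula: Shrinkage% = ((L_before - L_after) / L_before) * 100
Step 1: Shrinkage = 44 - 41.1 = 2.9 cm
Step 2: Shrinkage% = (2.9 / 44) * 100
Step 3: Shrinkage% = 0.065909 * 100 = 6.5909% ≈ 6.6%

6.6%


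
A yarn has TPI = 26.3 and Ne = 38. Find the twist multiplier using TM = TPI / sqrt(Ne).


Formula: TM = TPI / sqrt(Ne)
Step 1: sqrt(Ne) = sqrt(38) = 6.1644
Step 2: TM = 26.3 / 6.1644 = 4.27

4.27 TM


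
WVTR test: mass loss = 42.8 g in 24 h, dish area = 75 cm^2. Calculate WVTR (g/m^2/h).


Formula: WVTR = mass_loss / (area * time)
Step 1: Convert area: 75 cm^2 = 0.0075 m^2
Step 2: WVTR = 42.8 g / (0.0075 m^2 * 24 h)
Step 3: WVTR = 42.8 / 0.18 = 237.8 g/m^2/h

237.8 g/m^2/h


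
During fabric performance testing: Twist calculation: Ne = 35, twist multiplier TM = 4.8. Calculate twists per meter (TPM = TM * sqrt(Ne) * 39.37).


Formula: TPM = TM * sqrt(Ne) * 39.37
Step 1: sqrt(Ne) = sqrt(35) = 5.9161
Step 2: TM * sqrt(Ne) = 4.8 * 5.9161 = 28.3973
Step 3: TPM = 28.3973 * 39.37 = 1118 twists/m

1118 twists/m


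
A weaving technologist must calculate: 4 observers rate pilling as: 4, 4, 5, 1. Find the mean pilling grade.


Formula: Mean = sum / count
Sum = 4 + 4 + 5 + 1 = 14
Mean = 14 / 4 = 3.5

3.5


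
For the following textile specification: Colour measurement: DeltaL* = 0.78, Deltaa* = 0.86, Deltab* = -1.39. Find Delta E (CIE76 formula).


Formula: Delta E = sqrt(dL*^2 + da*^2 + db*^2)
Step 1: dL*^2 = 0.78^2 = 0.6084
Step 2: da*^2 = 0.86^2 = 0.7396
Step 3: db*^2 = (-1.39)^2 = 1.9321
Step 4: Sum = 0.6084 + 0.7396 + 1.9321 = 3.2801
Step 5: Delta E = sqrt(3.2801) = 1.81

1.81 Delta E


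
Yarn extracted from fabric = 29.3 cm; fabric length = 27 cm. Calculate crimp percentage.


Formula: Crimp% = ((L_yarn - L_fabric) / L_fabric) * 100
Step 1: Extension = 29.3 - 27 = 2.3 cm
Step 2: Crimp% = (2.3 / 27) * 100
Step 3: Crimp% = 0.085185 * 100 = 8.5185% ≈ 8.5%

8.5%


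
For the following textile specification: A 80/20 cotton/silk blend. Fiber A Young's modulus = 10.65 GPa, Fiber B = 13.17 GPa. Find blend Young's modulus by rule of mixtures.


Formula: Blend property = (fraction_A * property_A) + (fraction_B * property_B)
Step 1: Contribution A = 80/100 * 10.65 GPa = 8.52 GPa
Step 2: Contribution B = 20/100 * 13.17 GPa = 2.634 GPa
Step 3: Blend Young's modulus = 8.52 + 2.634 = 11.154 GPa

11.154 GPa


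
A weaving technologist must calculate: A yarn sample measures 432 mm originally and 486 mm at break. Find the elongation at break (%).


Formula: Elongation (%) = ((L_break - L0) / L0) * 100
Step 1: Extension = 486 - 432 = 54 mm
Step 2: Elongation = (54 / 432) * 100
Step 3: Elongation = 0.125 * 100 = 12.5%

12.5%


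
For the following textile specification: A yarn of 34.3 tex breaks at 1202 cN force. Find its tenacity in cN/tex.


Formula: Tenacity = Breaking force / Linear density
Tenacity = 1202 cN / 34.3 tex
Tenacity = 35.04 cN/tex

35.04 cN/tex


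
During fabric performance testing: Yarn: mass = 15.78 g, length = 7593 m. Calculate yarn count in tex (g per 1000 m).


Formula: Tex = (mass_g / length_m) * 1000
Substituting: Tex = (15.78 / 7593) * 1000
Intermediate: 15.78 / 7593 = 0.00207823 g/m
Tex = 0.00207823 * 1000 = 2.08 tex

2.08 tex


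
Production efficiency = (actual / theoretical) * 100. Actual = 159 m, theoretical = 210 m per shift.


Formula: Efficiency% = (Actual output / Theoretical output) * 100
Efficiency% = (159 / 210) * 100
Efficiency% = 0.757143 * 100 = 75.7143% ≈ 75.7%

75.7%


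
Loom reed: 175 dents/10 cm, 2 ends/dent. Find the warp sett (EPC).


Formula: EPC = (dents per 10 cm * ends per dent) / 10
Step 1: Total ends per 10 cm = 175 * 2 = 350
Step 2: EPC = 350 / 10 = 35.0 ends/cm

35.0 ends/cm


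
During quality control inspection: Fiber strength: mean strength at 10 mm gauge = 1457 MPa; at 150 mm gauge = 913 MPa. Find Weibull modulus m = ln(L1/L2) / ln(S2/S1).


Formula: m = ln(L1/L2) / ln(S2/S1)
Step 1: ln(L1/L2) = ln(10/150) = -2.70805
Step 2: S2/S1 = 913/1457 = 0.62663
Step 3: ln(S2/S1) = ln(0.62663) = -0.46740
Step 4: m = -2.70805 / -0.46740 = 5.79

5.79 (Weibull m)


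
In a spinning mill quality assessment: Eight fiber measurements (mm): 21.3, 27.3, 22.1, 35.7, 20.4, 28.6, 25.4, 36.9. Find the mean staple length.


Formula: Mean = sum of lengths / count
Sum = 21.3 + 27.3 + 22.1 + 35.7 + 20.4 + 28.6 + 25.4 + 36.9
Sum = 217.7 mm
Mean = 217.7 / 8 = 27.21 mm

27.21 mm


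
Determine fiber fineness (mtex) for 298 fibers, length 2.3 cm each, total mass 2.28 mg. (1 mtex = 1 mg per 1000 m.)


Formula: fineness (mtex) = mass (mg) / total length (km) = (mass_mg / total_length_m) * 1000
Step 1: Convert fiber length: 2.3 cm = 0.023 m
Step 2: Total fiber length = 298 * 0.023 = 6.854 m
Step 3: Linear density = 2.28 mg / 6.854 m = 0.3327 mg/m
Step 4: fineness = 0.3327 * 1000 = 332.7 mtex

332.7 mtex


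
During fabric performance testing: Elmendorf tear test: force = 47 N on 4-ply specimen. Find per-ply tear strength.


Formula: Per-ply strength = Total force / Number of plies
Per-ply = 47 N / 4
Per-ply = 11.75 N

11.75 N


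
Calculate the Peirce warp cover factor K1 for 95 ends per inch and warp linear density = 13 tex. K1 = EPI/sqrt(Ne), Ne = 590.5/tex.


Formula: K1 = EPI / sqrt(Ne), with Ne = 590.5 / tex_warp
Step 1: Ne = 590.5 / 13 = 45.423
Step 2: sqrt(Ne) = sqrt(45.423) = 6.7397
Step 3: K1 = 95 / 6.7397 = 14.1

14.1


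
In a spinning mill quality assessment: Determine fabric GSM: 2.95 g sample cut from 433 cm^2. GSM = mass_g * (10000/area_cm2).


Formula: GSM = mass_g / area_m2
Step 1: Convert area: 433 cm^2 = 433 / 10000 = 0.0433 m^2
Step 2: GSM = 2.95 g / 0.0433 m^2 = 68.1 g/m^2

68.1 g/m^2


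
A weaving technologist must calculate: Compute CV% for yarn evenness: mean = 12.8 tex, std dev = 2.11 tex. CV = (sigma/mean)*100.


Formula: CV% = (standard deviation / mean) * 100
Step 1: Ratio = 2.11 / 12.8 = 0.164844
Step 2: CV% = 0.164844 * 100 = 16.4844% ≈ 16.5%

16.5%


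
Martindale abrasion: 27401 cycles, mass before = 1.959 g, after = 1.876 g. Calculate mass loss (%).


Formula: Mass loss% = ((m_before - m_after) / m_before) * 100
Step 1: Mass loss = 1.959 - 1.876 = 0.083 g
Step 2: Ratio = 0.083 / 1.959 = 0.0423686
Step 3: Mass loss% = 0.0423686 * 100 = 4.23686% ≈ 4.24%

4.24%


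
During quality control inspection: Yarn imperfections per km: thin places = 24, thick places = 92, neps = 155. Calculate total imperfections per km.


Formula: Total = thin places + thick places + neps
Total = 24 + 92 + 155
Total = 271 imperfections/km

271 imperfections/km


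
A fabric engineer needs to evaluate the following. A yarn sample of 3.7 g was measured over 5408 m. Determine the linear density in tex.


Formula: Tex = (mass_g / length_m) * 1000
Substituting: Tex = (3.7 / 5408) * 1000
Intermediate: 3.7 / 5408 = 0.00068417 g/m
Tex = 0.00068417 * 1000 = 0.68 tex

0.68 tex


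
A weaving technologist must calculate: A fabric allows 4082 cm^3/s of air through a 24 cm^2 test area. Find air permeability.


Formula: Air Permeability = Airflow / Test Area
AP = 4082 cm^3/s / 24 cm^2
AP = 170.1 cm^3/s/cm^2

170.1 cm^3/s/cm^2


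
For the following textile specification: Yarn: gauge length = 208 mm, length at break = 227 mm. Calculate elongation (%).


Formula: Elongation (%) = ((L_break - L0) / L0) * 100
Step 1: Extension = 227 - 208 = 19 mm
Step 2: Elongation = (19 / 208) * 100
Step 3: Elongation = 0.091346 * 100 = 9.1346% ≈ 9.1%

9.1%


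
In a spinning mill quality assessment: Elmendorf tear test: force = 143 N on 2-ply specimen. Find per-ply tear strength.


Formula: Per-ply strength = Total force / Number of plies
Per-ply = 143 N / 2
Per-ply = 71.5 N

71.5 N


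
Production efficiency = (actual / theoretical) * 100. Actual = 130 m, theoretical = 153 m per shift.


Formula: Efficiency% = (Actual output / Theoretical output) * 100
Efficiency% = (130 / 153) * 100
Efficiency% = 0.849673 * 100 = 84.9673% ≈ 85.0%

85.0%


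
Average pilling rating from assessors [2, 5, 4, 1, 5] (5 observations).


Formula: Mean = sum / count
Sum = 2 + 5 + 4 + 1 + 5 = 17
Mean = 17 / 5 = 3.4

3.4


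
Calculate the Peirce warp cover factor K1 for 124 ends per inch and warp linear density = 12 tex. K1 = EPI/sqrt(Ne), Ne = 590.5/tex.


Formula: K1 = EPI / sqrt(Ne), with Ne = 590.5 / tex_warp
Step 1: Ne = 590.5 / 12 = 49.208
Step 2: sqrt(Ne) = sqrt(49.208) = 7.0148
Step 3: K1 = 124 / 7.0148 = 17.7

17.7


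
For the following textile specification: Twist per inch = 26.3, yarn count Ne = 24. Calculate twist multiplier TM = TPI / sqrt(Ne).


Formula: TM = TPI / sqrt(Ne)
Step 1: sqrt(Ne) = sqrt(24) = 4.899
Step 2: TM = 26.3 / 4.899 = 5.37

5.37 TM


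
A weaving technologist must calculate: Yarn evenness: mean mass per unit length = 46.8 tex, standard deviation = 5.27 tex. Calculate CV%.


Formula: CV% = (standard deviation / mean) * 100
Step 1: Ratio = 5.27 / 46.8 = 0.112607
Step 2: CV% = 0.112607 * 100 = 11.2607% ≈ 11.3%

11.3%


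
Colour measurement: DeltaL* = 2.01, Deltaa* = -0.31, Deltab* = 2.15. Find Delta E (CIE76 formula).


Formula: Delta E = sqrt(dL*^2 + da*^2 + db*^2)
Step 1: dL*^2 = 2.01^2 = 4.0401
Step 2: da*^2 = (-0.31)^2 = 0.0961
Step 3: db*^2 = 2.15^2 = 4.6225
Step 4: Sum = 4.0401 + 0.0961 + 4.6225 = 8.7587
Step 5: Delta E = sqrt(8.7587) = 2.96

2.96 Delta E


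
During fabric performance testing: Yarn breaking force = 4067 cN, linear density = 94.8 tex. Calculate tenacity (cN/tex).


Formula: Tenacity = Breaking force / Linear density
Tenacity = 4067 cN / 94.8 tex
Tenacity = 42.90 cN/tex

42.90 cN/tex


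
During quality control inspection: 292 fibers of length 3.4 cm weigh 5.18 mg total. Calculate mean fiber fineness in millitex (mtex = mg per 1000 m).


Formula: fineness (mtex) = mass (mg) / total length (km) = (mass_mg / total_length_m) * 1000
Step 1: Convert fiber length: 3.4 cm = 0.034 m
Step 2: Total fiber length = 292 * 0.034 = 9.928 m
Step 3: Linear density = 5.18 mg / 9.928 m = 0.5218 mg/m
Step 4: fineness = 0.5218 * 1000 = 521.8 mtex

521.8 mtex


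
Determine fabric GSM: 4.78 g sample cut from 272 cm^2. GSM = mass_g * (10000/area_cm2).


Formula: GSM = mass_g / area_m2
Step 1: Convert area: 272 cm^2 = 272 / 10000 = 0.0272 m^2
Step 2: GSM = 4.78 g / 0.0272 m^2 = 175.7 g/m^2

175.7 g/m^2


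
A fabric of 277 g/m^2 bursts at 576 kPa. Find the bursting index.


Formula: Bursting Index = Bursting Strength / Fabric GSM
BI = 576 kPa / 277 g/m^2
BI = 2.079 kPa/(g/m^2)

2.079 kPa/(g/m^2)


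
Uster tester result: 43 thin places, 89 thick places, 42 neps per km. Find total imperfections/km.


Formula: Total = thin places + thick places + neps
Total = 43 + 89 + 42
Total = 174 imperfections/km

174 imperfections/km


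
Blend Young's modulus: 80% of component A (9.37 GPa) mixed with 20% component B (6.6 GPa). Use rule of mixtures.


Formula: Blend property = (fraction_A * property_A) + (fraction_B * property_B)
Step 1: Contribution A = 80/100 * 9.37 GPa = 7.496 GPa
Step 2: Contribution B = 20/100 * 6.6 GPa = 1.32 GPa
Step 3: Blend Young's modulus = 7.496 + 1.32 = 8.816 GPa

8.816 GPa


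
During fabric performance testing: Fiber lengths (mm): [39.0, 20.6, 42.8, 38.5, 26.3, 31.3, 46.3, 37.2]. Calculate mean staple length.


Formula: Mean = sum of lengths / count
Sum = 39.0 + 20.6 + 42.8 + 38.5 + 26.3 + 31.3 + 46.3 + 37.2
Sum = 282.0 mm
Mean = 282.0 / 8 = 35.25 mm

35.25 mm


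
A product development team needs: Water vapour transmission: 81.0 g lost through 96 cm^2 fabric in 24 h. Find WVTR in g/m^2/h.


Formula: WVTR = mass_loss / (area * time)
Step 1: Convert area: 96 cm^2 = 0.0096 m^2
Step 2: WVTR = 81.0 g / (0.0096 m^2 * 24 h)
Step 3: WVTR = 81.0 / 0.2304 = 351.6 g/m^2/h

351.6 g/m^2/h


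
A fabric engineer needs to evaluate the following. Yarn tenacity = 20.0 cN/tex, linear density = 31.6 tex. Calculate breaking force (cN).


Formula: Breaking force = Tenacity * Linear density
F = 20.0 cN/tex * 31.6 tex
F = 632.00 cN

632.00 cN


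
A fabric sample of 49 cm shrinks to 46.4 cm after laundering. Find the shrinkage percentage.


Formula: Shrinkage% = ((L_before - L_after) / L_before) * 100
Step 1: Shrinkage = 49 - 46.4 = 2.6 cm
Step 2: Shrinkage% = (2.6 / 49) * 100
Step 3: Shrinkage% = 0.053061 * 100 = 5.3061% ≈ 5.3%

5.3%


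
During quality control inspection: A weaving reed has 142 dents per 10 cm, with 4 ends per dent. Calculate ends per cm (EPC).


Formula: EPC = (dents per 10 cm * ends per dent) / 10
Step 1: Total ends per 10 cm = 142 * 4 = 568
Step 2: EPC = 568 / 10 = 56.8 ends/cm

56.8 ends/cm


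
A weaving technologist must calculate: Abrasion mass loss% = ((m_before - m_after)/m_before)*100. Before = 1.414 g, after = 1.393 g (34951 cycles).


Formula: Mass loss% = ((m_before - m_after) / m_before) * 100
Step 1: Mass loss = 1.414 - 1.393 = 0.021 g
Step 2: Ratio = 0.021 / 1.414 = 0.0148515
Step 3: Mass loss% = 0.0148515 * 100 = 1.48515% ≈ 1.49%

1.49%


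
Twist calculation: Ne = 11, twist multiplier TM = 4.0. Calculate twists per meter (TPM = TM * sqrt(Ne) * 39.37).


Formula: TPM = TM * sqrt(Ne) * 39.37
Step 1: sqrt(Ne) = sqrt(11) = 3.3166
Step 2: TM * sqrt(Ne) = 4.0 * 3.3166 = 13.2664
Step 3: TPM = 13.2664 * 39.37 = 522 twists/m

522 twists/m


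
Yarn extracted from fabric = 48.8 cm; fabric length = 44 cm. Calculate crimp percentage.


Formula: Crimp% = ((L_yarn - L_fabric) / L_fabric) * 100
Step 1: Extension = 48.8 - 44 = 4.8 cm
Step 2: Crimp% = (4.8 / 44) * 100
Step 3: Crimp% = 0.109091 * 100 = 10.9091% ≈ 10.9%

10.9%


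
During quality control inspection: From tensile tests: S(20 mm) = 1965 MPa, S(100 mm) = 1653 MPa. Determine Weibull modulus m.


Formula: m = ln(L1/L2) / ln(S2/S1)
Step 1: ln(L1/L2) = ln(20/100) = -1.60944
Step 2: S2/S1 = 1653/1965 = 0.84122
Step 3: ln(S2/S1) = ln(0.84122) = -0.17290
Step 4: m = -1.60944 / -0.17290 = 9.31

9.31 (Weibull m)


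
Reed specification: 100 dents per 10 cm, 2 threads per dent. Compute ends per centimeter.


Formula: EPC = (dents per 10 cm * ends per dent) / 10
Step 1: Total ends per 10 cm = 100 * 2 = 200
Step 2: EPC = 200 / 10 = 20.0 ends/cm

20.0 ends/cm


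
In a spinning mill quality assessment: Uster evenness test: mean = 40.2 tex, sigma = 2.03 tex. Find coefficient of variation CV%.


Formula: CV% = (standard deviation / mean) * 100
Step 1: Ratio = 2.03 / 40.2 = 0.050498
Step 2: CV% = 0.050498 * 100 = 5.0498% ≈ 5.0%

5.0%


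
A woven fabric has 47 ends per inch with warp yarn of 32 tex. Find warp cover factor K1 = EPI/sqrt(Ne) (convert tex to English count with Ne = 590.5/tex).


Formula: K1 = EPI / sqrt(Ne), with Ne = 590.5 / tex_warp
Step 1: Ne = 590.5 / 32 = 18.453
Step 2: sqrt(Ne) = sqrt(18.453) = 4.2957
Step 3: K1 = 47 / 4.2957 = 10.9

10.9


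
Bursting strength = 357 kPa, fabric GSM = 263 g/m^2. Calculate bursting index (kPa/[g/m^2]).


Formula: Bursting Index = Bursting Strength / Fabric GSM
BI = 357 kPa / 263 g/m^2
BI = 1.357 kPa/(g/m^2)

1.357 kPa/(g/m^2)


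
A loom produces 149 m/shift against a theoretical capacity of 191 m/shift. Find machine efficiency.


Formula: Efficiency% = (Actual output / Theoretical output) * 100
Efficiency% = (149 / 191) * 100
Efficiency% = 0.780105 * 100 = 78.0105% ≈ 78.0%

78.0%


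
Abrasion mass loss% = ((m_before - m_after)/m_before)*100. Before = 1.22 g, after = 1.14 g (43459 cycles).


Formula: Mass loss% = ((m_before - m_after) / m_before) * 100
Step 1: Mass loss = 1.22 - 1.14 = 0.08 g
Step 2: Ratio = 0.08 / 1.22 = 0.0655738
Step 3: Mass loss% = 0.0655738 * 100 = 6.55738% ≈ 6.56%

6.56%


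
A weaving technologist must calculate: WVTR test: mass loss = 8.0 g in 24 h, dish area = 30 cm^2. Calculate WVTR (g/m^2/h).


Formula: WVTR = mass_loss / (area * time)
Step 1: Convert area: 30 cm^2 = 0.003 m^2
Step 2: WVTR = 8.0 g / (0.003 m^2 * 24 h)
Step 3: WVTR = 8.0 / 0.072 = 111.1 g/m^2/h

111.1 g/m^2/h


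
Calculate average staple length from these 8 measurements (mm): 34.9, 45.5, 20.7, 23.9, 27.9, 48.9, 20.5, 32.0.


Formula: Mean = sum of lengths / count
Sum = 34.9 + 45.5 + 20.7 + 23.9 + 27.9 + 48.9 + 20.5 + 32.0
Sum = 254.3 mm
Mean = 254.3 / 8 = 31.79 mm

31.79 mm


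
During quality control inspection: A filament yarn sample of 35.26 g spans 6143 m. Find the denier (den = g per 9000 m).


Formula: den = (mass_g / length_m) * 9000
Substituting: den = (35.26 / 6143) * 9000
Intermediate: 35.26 / 6143 = 0.00573987 g/m
den = 0.00573987 * 9000 = 51.7 denier

51.7 denier


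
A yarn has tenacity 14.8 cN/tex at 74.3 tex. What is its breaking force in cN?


Formula: Breaking force = Tenacity * Linear density
F = 14.8 cN/tex * 74.3 tex
F = 1099.64 cN

1099.64 cN


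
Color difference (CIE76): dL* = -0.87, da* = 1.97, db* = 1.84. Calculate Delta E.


Formula: Delta E = sqrt(dL*^2 + da*^2 + db*^2)
Step 1: dL*^2 = (-0.87)^2 = 0.7569
Step 2: da*^2 = 1.97^2 = 3.8809
Step 3: db*^2 = 1.84^2 = 3.3856
Step 4: Sum = 0.7569 + 3.8809 + 3.3856 = 8.0234
Step 5: Delta E = sqrt(8.0234) = 2.83

2.83 Delta E


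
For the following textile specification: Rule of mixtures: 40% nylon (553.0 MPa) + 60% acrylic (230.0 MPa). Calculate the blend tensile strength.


Formula: Blend property = (fraction_A * property_A) + (fraction_B * property_B)
Step 1: Contribution A = 40/100 * 553.0 MPa = 221.2 MPa
Step 2: Contribution B = 60/100 * 230.0 MPa = 138.0 MPa
Step 3: Blend tensile strength = 221.2 + 138.0 = 359.2 MPa

359.2 MPa


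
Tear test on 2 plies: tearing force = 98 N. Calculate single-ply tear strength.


Formula: Per-ply strength = Total force / Number of plies
Per-ply = 98 N / 2
Per-ply = 49 N

49 N


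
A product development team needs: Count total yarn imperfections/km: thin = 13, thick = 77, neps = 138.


Formula: Total = thin places + thick places + neps
Total = 13 + 77 + 138
Total = 228 imperfections/km

228 imperfections/km


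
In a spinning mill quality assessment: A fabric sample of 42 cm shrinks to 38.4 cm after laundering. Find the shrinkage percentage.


Formula: Shrinkage% = ((L_before - L_after) / L_before) * 100
Step 1: Shrinkage = 42 - 38.4 = 3.6 cm
Step 2: Shrinkage% = (3.6 / 42) * 100
Step 3: Shrinkage% = 0.085714 * 100 = 8.5714% ≈ 8.6%

8.6%


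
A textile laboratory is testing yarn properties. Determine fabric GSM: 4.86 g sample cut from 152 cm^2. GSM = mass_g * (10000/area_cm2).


Formula: GSM = mass_g / area_m2
Step 1: Convert area: 152 cm^2 = 152 / 10000 = 0.0152 m^2
Step 2: GSM = 4.86 g / 0.0152 m^2 = 319.7 g/m^2

319.7 g/m^2


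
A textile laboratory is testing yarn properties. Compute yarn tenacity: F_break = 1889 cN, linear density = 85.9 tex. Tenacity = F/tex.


Formula: Tenacity = Breaking force / Linear density
Tenacity = 1889 cN / 85.9 tex
Tenacity = 21.99 cN/tex

21.99 cN/tex


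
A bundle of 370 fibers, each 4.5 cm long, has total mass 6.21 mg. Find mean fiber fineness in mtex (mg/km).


Formula: fineness (mtex) = mass (mg) / total length (km) = (mass_mg / total_length_m) * 1000
Step 1: Convert fiber length: 4.5 cm = 0.045 m
Step 2: Total fiber length = 370 * 0.045 = 16.65 m
Step 3: Linear density = 6.21 mg / 16.65 m = 0.3730 mg/m
Step 4: fineness = 0.3730 * 1000 = 373.0 mtex

373.0 mtex


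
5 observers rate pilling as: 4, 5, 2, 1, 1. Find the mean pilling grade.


Formula: Mean = sum / count
Sum = 4 + 5 + 2 + 1 + 1 = 13
Mean = 13 / 5 = 2.6

2.6


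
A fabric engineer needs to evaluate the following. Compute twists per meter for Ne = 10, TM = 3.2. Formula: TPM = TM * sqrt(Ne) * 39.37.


Formula: TPM = TM * sqrt(Ne) * 39.37
Step 1: sqrt(Ne) = sqrt(10) = 3.1623
Step 2: TM * sqrt(Ne) = 3.2 * 3.1623 = 10.1194
Step 3: TPM = 10.1194 * 39.37 = 398 twists/m

398 twists/m


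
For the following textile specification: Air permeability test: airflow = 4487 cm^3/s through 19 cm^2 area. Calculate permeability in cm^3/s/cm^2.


Formula: Air Permeability = Airflow / Test Area
AP = 4487 cm^3/s / 19 cm^2
AP = 236.2 cm^3/s/cm^2

236.2 cm^3/s/cm^2


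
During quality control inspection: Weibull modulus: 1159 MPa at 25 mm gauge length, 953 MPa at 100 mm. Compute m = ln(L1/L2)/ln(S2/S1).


Formula: m = ln(L1/L2) / ln(S2/S1)
Step 1: ln(L1/L2) = ln(25/100) = -1.38629
Step 2: S2/S1 = 953/1159 = 0.82226
Step 3: ln(S2/S1) = ln(0.82226) = -0.19570
Step 4: m = -1.38629 / -0.19570 = 7.08

7.08 (Weibull m)


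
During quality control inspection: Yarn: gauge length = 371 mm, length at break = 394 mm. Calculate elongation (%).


Formula: Elongation (%) = ((L_break - L0) / L0) * 100
Step 1: Extension = 394 - 371 = 23 mm
Step 2: Elongation = (23 / 371) * 100
Step 3: Elongation = 0.061995 * 100 = 6.1995% ≈ 6.2%

6.2%


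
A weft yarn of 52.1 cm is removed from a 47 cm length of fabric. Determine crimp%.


Formula: Crimp% = ((L_yarn - L_fabric) / L_fabric) * 100
Step 1: Extension = 52.1 - 47 = 5.1 cm
Step 2: Crimp% = (5.1 / 47) * 100
Step 3: Crimp% = 0.108511 * 100 = 10.8511% ≈ 10.9%

10.9%


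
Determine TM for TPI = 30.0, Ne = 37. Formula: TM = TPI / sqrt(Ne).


Formula: TM = TPI / sqrt(Ne)
Step 1: sqrt(Ne) = sqrt(37) = 6.0828
Step 2: TM = 30.0 / 6.0828 = 4.93

4.93 TM


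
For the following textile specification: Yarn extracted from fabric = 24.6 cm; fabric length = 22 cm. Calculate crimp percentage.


Formula: Crimp% = ((L_yarn - L_fabric) / L_fabric) * 100
Step 1: Extension = 24.6 - 22 = 2.6 cm
Step 2: Crimp% = (2.6 / 22) * 100
Step 3: Crimp% = 0.118182 * 100 = 11.8182% ≈ 11.8%

11.8%


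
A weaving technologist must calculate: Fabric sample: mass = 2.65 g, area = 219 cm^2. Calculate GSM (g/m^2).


Formula: GSM = mass_g / area_m2
Step 1: Convert area: 219 cm^2 = 219 / 10000 = 0.0219 m^2
Step 2: GSM = 2.65 g / 0.0219 m^2 = 121.0 g/m^2

121.0 g/m^2


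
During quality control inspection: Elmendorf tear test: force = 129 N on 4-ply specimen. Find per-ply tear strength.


Formula: Per-ply strength = Total force / Number of plies
Per-ply = 129 N / 4
Per-ply = 32.25 N

32.25 N


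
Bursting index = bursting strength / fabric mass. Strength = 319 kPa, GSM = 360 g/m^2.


Formula: Bursting Index = Bursting Strength / Fabric GSM
BI = 319 kPa / 360 g/m^2
BI = 0.886 kPa/(g/m^2)

0.886 kPa/(g/m^2)


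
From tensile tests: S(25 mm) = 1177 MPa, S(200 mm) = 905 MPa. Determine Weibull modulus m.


Formula: m = ln(L1/L2) / ln(S2/S1)
Step 1: ln(L1/L2) = ln(25/200) = -2.07944
Step 2: S2/S1 = 905/1177 = 0.7689
Step 3: ln(S2/S1) = ln(0.7689) = -0.26279
Step 4: m = -2.07944 / -0.26279 = 7.91

7.91 (Weibull m)


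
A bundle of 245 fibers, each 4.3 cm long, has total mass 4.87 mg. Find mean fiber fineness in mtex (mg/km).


Formula: fineness (mtex) = mass (mg) / total length (km) = (mass_mg / total_length_m) * 1000
Step 1: Convert fiber length: 4.3 cm = 0.043 m
Step 2: Total fiber length = 245 * 0.043 = 10.535 m
Step 3: Linear density = 4.87 mg / 10.535 m = 0.4623 mg/m
Step 4: fineness = 0.4623 * 1000 = 462.3 mtex

462.3 mtex


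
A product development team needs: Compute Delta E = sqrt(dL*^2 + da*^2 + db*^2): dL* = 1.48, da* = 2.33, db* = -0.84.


Formula: Delta E = sqrt(dL*^2 + da*^2 + db*^2)
Step 1: dL*^2 = 1.48^2 = 2.1904
Step 2: da*^2 = 2.33^2 = 5.4289
Step 3: db*^2 = (-0.84)^2 = 0.7056
Step 4: Sum = 2.1904 + 5.4289 + 0.7056 = 8.3249
Step 5: Delta E = sqrt(8.3249) = 2.89

2.89 Delta E


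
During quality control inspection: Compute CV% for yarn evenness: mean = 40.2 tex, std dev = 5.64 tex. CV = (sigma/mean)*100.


Formula: CV% = (standard deviation / mean) * 100
Step 1: Ratio = 5.64 / 40.2 = 0.140299
Step 2: CV% = 0.140299 * 100 = 14.0299% ≈ 14.0%

14.0%


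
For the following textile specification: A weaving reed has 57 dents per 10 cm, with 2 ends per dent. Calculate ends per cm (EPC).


Formula: EPC = (dents per 10 cm * ends per dent) / 10
Step 1: Total ends per 10 cm = 57 * 2 = 114
Step 2: EPC = 114 / 10 = 11.4 ends/cm

11.4 ends/cm


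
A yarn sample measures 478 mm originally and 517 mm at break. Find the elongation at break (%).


Formula: Elongation (%) = ((L_break - L0) / L0) * 100
Step 1: Extension = 517 - 478 = 39 mm
Step 2: Elongation = (39 / 478) * 100
Step 3: Elongation = 0.08159 * 100 = 8.159% ≈ 8.2%

8.2%


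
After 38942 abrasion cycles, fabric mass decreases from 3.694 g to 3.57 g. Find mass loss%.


Formula: Mass loss% = ((m_before - m_after) / m_before) * 100
Step 1: Mass loss = 3.694 - 3.57 = 0.124 g
Step 2: Ratio = 0.124 / 3.694 = 0.0335679
Step 3: Mass loss% = 0.0335679 * 100 = 3.35679% ≈ 3.36%

3.36%


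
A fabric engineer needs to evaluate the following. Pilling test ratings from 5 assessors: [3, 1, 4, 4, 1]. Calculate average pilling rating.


Formula: Mean = sum / count
Sum = 3 + 1 + 4 + 4 + 1 = 13
Mean = 13 / 5 = 2.6

2.6


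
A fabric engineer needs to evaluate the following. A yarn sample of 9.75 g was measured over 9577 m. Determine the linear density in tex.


Formula: Tex = (mass_g / length_m) * 1000
Substituting: Tex = (9.75 / 9577) * 1000
Intermediate: 9.75 / 9577 = 0.00101806 g/m
Tex = 0.00101806 * 1000 = 1.02 tex

1.02 tex


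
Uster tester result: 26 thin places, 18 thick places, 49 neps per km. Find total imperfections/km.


Formula: Total = thin places + thick places + neps
Total = 26 + 18 + 49
Total = 93 imperfections/km

93 imperfections/km


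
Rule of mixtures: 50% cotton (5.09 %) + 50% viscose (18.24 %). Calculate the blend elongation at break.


Formula: Blend property = (fraction_A * property_A) + (fraction_B * property_B)
Step 1: Contribution A = 50/100 * 5.09 % = 2.545 %
Step 2: Contribution B = 50/100 * 18.24 % = 9.12 %
Step 3: Blend elongation at break = 2.545 + 9.12 = 11.665 %

11.665 %


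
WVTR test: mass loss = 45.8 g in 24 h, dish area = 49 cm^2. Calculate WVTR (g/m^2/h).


Formula: WVTR = mass_loss / (area * time)
Step 1: Convert area: 49 cm^2 = 0.0049 m^2
Step 2: WVTR = 45.8 g / (0.0049 m^2 * 24 h)
Step 3: WVTR = 45.8 / 0.1176 = 389.5 g/m^2/h

389.5 g/m^2/h


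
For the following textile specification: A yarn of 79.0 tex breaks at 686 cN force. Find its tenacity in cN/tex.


Formula: Tenacity = Breaking force / Linear density
Tenacity = 686 cN / 79.0 tex
Tenacity = 8.68 cN/tex

8.68 cN/tex


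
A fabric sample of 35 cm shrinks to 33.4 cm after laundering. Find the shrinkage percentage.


Formula: Shrinkage% = ((L_before - L_after) / L_before) * 100
Step 1: Shrinkage = 35 - 33.4 = 1.6 cm
Step 2: Shrinkage% = (1.6 / 35) * 100
Step 3: Shrinkage% = 0.045714 * 100 = 4.5714% ≈ 4.6%

4.6%


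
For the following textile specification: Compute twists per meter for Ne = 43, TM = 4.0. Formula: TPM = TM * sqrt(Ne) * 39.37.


Formula: TPM = TM * sqrt(Ne) * 39.37
Step 1: sqrt(Ne) = sqrt(43) = 6.5574
Step 2: TM * sqrt(Ne) = 4.0 * 6.5574 = 26.2296
Step 3: TPM = 26.2296 * 39.37 = 1033 twists/m

1033 twists/m


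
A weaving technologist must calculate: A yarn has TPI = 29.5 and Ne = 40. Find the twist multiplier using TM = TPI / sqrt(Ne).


Formula: TM = TPI / sqrt(Ne)
Step 1: sqrt(Ne) = sqrt(40) = 6.3246
Step 2: TM = 29.5 / 6.3246 = 4.66

4.66 TM


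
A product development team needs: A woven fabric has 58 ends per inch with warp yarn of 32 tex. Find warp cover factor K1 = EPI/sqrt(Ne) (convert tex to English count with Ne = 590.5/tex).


Formula: K1 = EPI / sqrt(Ne), with Ne = 590.5 / tex_warp
Step 1: Ne = 590.5 / 32 = 18.453
Step 2: sqrt(Ne) = sqrt(18.453) = 4.2957
Step 3: K1 = 58 / 4.2957 = 13.5

13.5


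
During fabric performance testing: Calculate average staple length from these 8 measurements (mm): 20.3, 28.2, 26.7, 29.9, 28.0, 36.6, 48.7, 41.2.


Formula: Mean = sum of lengths / count
Sum = 20.3 + 28.2 + 26.7 + 29.9 + 28.0 + 36.6 + 48.7 + 41.2
Sum = 259.6 mm
Mean = 259.6 / 8 = 32.45 mm

32.45 mm


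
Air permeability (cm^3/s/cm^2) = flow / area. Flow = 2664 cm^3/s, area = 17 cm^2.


Formula: Air Permeability = Airflow / Test Area
AP = 2664 cm^3/s / 17 cm^2
AP = 156.7 cm^3/s/cm^2

156.7 cm^3/s/cm^2


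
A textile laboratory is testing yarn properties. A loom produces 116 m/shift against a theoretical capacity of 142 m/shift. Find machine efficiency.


Formula: Efficiency% = (Actual output / Theoretical output) * 100
Efficiency% = (116 / 142) * 100
Efficiency% = 0.816901 * 100 = 81.6901% ≈ 81.7%

81.7%


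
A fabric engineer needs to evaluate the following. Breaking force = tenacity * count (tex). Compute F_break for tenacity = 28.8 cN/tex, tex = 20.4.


Formula: Breaking force = Tenacity * Linear density
F = 28.8 cN/tex * 20.4 tex
F = 587.52 cN

587.52 cN


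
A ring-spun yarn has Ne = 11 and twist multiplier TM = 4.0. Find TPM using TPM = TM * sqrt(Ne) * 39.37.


Formula: TPM = TM * sqrt(Ne) * 39.37
Step 1: sqrt(Ne) = sqrt(11) = 3.3166
Step 2: TM * sqrt(Ne) = 4.0 * 3.3166 = 13.2664
Step 3: TPM = 13.2664 * 39.37 = 522 twists/m

522 twists/m


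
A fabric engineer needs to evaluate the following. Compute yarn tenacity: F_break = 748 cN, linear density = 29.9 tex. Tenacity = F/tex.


Formula: Tenacity = Breaking force / Linear density
Tenacity = 748 cN / 29.9 tex
Tenacity = 25.02 cN/tex

25.02 cN/tex


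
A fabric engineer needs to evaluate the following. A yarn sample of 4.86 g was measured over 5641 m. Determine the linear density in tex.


Formula: Tex = (mass_g / length_m) * 1000
Substituting: Tex = (4.86 / 5641) * 1000
Intermediate: 4.86 / 5641 = 0.00086155 g/m
Tex = 0.00086155 * 1000 = 0.86 tex

0.86 tex


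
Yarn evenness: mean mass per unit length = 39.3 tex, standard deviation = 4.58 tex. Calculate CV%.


Formula: CV% = (standard deviation / mean) * 100
Step 1: Ratio = 4.58 / 39.3 = 0.116539
Step 2: CV% = 0.116539 * 100 = 11.6539% ≈ 11.7%

11.7%


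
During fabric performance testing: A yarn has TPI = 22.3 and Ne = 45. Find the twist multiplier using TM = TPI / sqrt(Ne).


Formula: TM = TPI / sqrt(Ne)
Step 1: sqrt(Ne) = sqrt(45) = 6.7082
Step 2: TM = 22.3 / 6.7082 = 3.32

3.32 TM


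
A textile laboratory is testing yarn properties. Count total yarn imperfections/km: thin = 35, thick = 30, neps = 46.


Formula: Total = thin places + thick places + neps
Total = 35 + 30 + 46
Total = 111 imperfections/km

111 imperfections/km


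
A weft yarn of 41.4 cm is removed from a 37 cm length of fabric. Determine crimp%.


Formula: Crimp% = ((L_yarn - L_fabric) / L_fabric) * 100
Step 1: Extension = 41.4 - 37 = 4.4 cm
Step 2: Crimp% = (4.4 / 37) * 100
Step 3: Crimp% = 0.118919 * 100 = 11.8919% ≈ 11.9%

11.9%


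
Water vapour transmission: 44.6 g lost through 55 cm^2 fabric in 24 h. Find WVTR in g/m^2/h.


Formula: WVTR = mass_loss / (area * time)
Step 1: Convert area: 55 cm^2 = 0.0055 m^2
Step 2: WVTR = 44.6 g / (0.0055 m^2 * 24 h)
Step 3: WVTR = 44.6 / 0.132 = 337.9 g/m^2/h

337.9 g/m^2/h


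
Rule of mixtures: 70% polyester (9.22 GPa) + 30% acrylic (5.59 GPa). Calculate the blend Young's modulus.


Formula: Blend property = (fraction_A * property_A) + (fraction_B * property_B)
Step 1: Contribution A = 70/100 * 9.22 GPa = 6.454 GPa
Step 2: Contribution B = 30/100 * 5.59 GPa = 1.677 GPa
Step 3: Blend Young's modulus = 6.454 + 1.677 = 8.131 GPa

8.131 GPa


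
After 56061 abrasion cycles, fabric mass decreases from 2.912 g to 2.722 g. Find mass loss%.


Formula: Mass loss% = ((m_before - m_after) / m_before) * 100
Step 1: Mass loss = 2.912 - 2.722 = 0.19 g
Step 2: Ratio = 0.19 / 2.912 = 0.0652473
Step 3: Mass loss% = 0.0652473 * 100 = 6.52473% ≈ 6.52%

6.52%


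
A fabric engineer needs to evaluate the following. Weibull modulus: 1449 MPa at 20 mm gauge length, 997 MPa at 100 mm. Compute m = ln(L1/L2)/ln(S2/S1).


Formula: m = ln(L1/L2) / ln(S2/S1)
Step 1: ln(L1/L2) = ln(20/100) = -1.60944
Step 2: S2/S1 = 997/1449 = 0.68806
Step 3: ln(S2/S1) = ln(0.68806) = -0.37388
Step 4: m = -1.60944 / -0.37388 = 4.30

4.30 (Weibull m)


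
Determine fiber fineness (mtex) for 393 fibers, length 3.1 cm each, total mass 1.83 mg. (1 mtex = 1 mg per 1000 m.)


Formula: fineness (mtex) = mass (mg) / total length (km) = (mass_mg / total_length_m) * 1000
Step 1: Convert fiber length: 3.1 cm = 0.031 m
Step 2: Total fiber length = 393 * 0.031 = 12.183 m
Step 3: Linear density = 1.83 mg / 12.183 m = 0.1502 mg/m
Step 4: fineness = 0.1502 * 1000 = 150.2 mtex

150.2 mtex


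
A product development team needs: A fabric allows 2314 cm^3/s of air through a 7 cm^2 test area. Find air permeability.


Formula: Air Permeability = Airflow / Test Area
AP = 2314 cm^3/s / 7 cm^2
AP = 330.6 cm^3/s/cm^2

330.6 cm^3/s/cm^2


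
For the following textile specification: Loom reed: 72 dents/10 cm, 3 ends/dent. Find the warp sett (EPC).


Formula: EPC = (dents per 10 cm * ends per dent) / 10
Step 1: Total ends per 10 cm = 72 * 3 = 216
Step 2: EPC = 216 / 10 = 21.6 ends/cm

21.6 ends/cm


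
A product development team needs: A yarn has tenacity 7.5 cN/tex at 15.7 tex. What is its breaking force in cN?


Formula: Breaking force = Tenacity * Linear density
F = 7.5 cN/tex * 15.7 tex
F = 117.75 cN

117.75 cN


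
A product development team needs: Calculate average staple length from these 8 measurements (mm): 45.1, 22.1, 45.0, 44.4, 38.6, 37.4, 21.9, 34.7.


Formula: Mean = sum of lengths / count
Sum = 45.1 + 22.1 + 45.0 + 44.4 + 38.6 + 37.4 + 21.9 + 34.7
Sum = 289.2 mm
Mean = 289.2 / 8 = 36.15 mm

36.15 mm


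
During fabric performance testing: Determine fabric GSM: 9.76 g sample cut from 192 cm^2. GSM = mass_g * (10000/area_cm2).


Formula: GSM = mass_g / area_m2
Step 1: Convert area: 192 cm^2 = 192 / 10000 = 0.0192 m^2
Step 2: GSM = 9.76 g / 0.0192 m^2 = 508.3 g/m^2

508.3 g/m^2


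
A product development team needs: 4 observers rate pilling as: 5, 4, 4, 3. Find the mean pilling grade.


Formula: Mean = sum / count
Sum = 5 + 4 + 4 + 3 = 16
Mean = 16 / 4 = 4.0

4.0


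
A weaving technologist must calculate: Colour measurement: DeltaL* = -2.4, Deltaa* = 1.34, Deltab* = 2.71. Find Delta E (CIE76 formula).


Formula: Delta E = sqrt(dL*^2 + da*^2 + db*^2)
Step 1: dL*^2 = (-2.4)^2 = 5.76
Step 2: da*^2 = 1.34^2 = 1.7956
Step 3: db*^2 = 2.71^2 = 7.3441
Step 4: Sum = 5.76 + 1.7956 + 7.3441 = 14.8997
Step 5: Delta E = sqrt(14.8997) = 3.86

3.86 Delta E


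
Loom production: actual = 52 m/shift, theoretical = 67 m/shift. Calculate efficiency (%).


Formula: Efficiency% = (Actual output / Theoretical output) * 100
Efficiency% = (52 / 67) * 100
Efficiency% = 0.776119 * 100 = 77.6119% ≈ 77.6%

77.6%


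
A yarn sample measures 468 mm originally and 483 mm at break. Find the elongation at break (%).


Formula: Elongation (%) = ((L_break - L0) / L0) * 100
Step 1: Extension = 483 - 468 = 15 mm
Step 2: Elongation = (15 / 468) * 100
Step 3: Elongation = 0.032051 * 100 = 3.2051% ≈ 3.2%

3.2%


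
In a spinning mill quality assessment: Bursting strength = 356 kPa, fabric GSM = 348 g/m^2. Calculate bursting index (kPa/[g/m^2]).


Formula: Bursting Index = Bursting Strength / Fabric GSM
BI = 356 kPa / 348 g/m^2
BI = 1.023 kPa/(g/m^2)

1.023 kPa/(g/m^2)


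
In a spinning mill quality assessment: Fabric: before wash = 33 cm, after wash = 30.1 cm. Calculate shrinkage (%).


Formula: Shrinkage% = ((L_before - L_after) / L_before) * 100
Step 1: Shrinkage = 33 - 30.1 = 2.9 cm
Step 2: Shrinkage% = (2.9 / 33) * 100
Step 3: Shrinkage% = 0.087879 * 100 = 8.7879% ≈ 8.8%

8.8%


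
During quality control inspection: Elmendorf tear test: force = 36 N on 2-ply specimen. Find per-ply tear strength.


Formula: Per-ply strength = Total force / Number of plies
Per-ply = 36 N / 2
Per-ply = 18 N

18 N


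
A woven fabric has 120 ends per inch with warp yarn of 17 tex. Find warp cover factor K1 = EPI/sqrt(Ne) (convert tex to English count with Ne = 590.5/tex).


Formula: K1 = EPI / sqrt(Ne), with Ne = 590.5 / tex_warp
Step 1: Ne = 590.5 / 17 = 34.735
Step 2: sqrt(Ne) = sqrt(34.735) = 5.8936
Step 3: K1 = 120 / 5.8936 = 20.4

20.4


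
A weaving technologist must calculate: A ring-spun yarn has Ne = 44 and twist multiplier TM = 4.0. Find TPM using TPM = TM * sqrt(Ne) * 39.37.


Formula: TPM = TM * sqrt(Ne) * 39.37
Step 1: sqrt(Ne) = sqrt(44) = 6.6332
Step 2: TM * sqrt(Ne) = 4.0 * 6.6332 = 26.5328
Step 3: TPM = 26.5328 * 39.37 = 1045 twists/m

1045 twists/m


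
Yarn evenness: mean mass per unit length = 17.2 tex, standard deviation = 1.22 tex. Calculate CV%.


Formula: CV% = (standard deviation / mean) * 100
Step 1: Ratio = 1.22 / 17.2 = 0.07093
Step 2: CV% = 0.07093 * 100 = 7.093% ≈ 7.1%

7.1%


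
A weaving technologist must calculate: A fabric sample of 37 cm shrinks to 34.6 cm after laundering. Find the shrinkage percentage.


Formula: Shrinkage% = ((L_before - L_after) / L_before) * 100
Step 1: Shrinkage = 37 - 34.6 = 2.4 cm
Step 2: Shrinkage% = (2.4 / 37) * 100
Step 3: Shrinkage% = 0.064865 * 100 = 6.4865% ≈ 6.5%

6.5%


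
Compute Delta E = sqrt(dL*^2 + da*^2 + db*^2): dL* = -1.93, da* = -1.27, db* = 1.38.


Formula: Delta E = sqrt(dL*^2 + da*^2 + db*^2)
Step 1: dL*^2 = (-1.93)^2 = 3.7249
Step 2: da*^2 = (-1.27)^2 = 1.6129
Step 3: db*^2 = 1.38^2 = 1.9044
Step 4: Sum = 3.7249 + 1.6129 + 1.9044 = 7.2422
Step 5: Delta E = sqrt(7.2422) = 2.69

2.69 Delta E


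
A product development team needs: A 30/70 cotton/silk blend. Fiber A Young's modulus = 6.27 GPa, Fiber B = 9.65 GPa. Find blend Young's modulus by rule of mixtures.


Formula: Blend property = (fraction_A * property_A) + (fraction_B * property_B)
Step 1: Contribution A = 30/100 * 6.27 GPa = 1.881 GPa
Step 2: Contribution B = 70/100 * 9.65 GPa = 6.755 GPa
Step 3: Blend Young's modulus = 1.881 + 6.755 = 8.636 GPa

8.636 GPa


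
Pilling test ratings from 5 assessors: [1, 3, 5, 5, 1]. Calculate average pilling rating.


Formula: Mean = sum / count
Sum = 1 + 3 + 5 + 5 + 1 = 15
Mean = 15 / 5 = 3.0

3.0


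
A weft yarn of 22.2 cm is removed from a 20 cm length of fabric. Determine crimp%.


Formula: Crimp% = ((L_yarn - L_fabric) / L_fabric) * 100
Step 1: Extension = 22.2 - 20 = 2.2 cm
Step 2: Crimp% = (2.2 / 20) * 100
Step 3: Crimp% = 0.11 * 100 = 11.0%

11.0%


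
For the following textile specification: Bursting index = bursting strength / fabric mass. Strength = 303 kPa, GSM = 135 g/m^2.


Formula: Bursting Index = Bursting Strength / Fabric GSM
BI = 303 kPa / 135 g/m^2
BI = 2.244 kPa/(g/m^2)

2.244 kPa/(g/m^2)


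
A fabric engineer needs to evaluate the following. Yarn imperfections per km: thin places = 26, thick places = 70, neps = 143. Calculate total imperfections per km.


Formula: Total = thin places + thick places + neps
Total = 26 + 70 + 143
Total = 239 imperfections/km

239 imperfections/km


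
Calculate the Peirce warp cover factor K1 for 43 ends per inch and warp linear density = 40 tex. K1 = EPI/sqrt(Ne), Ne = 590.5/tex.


Formula: K1 = EPI / sqrt(Ne), with Ne = 590.5 / tex_warp
Step 1: Ne = 590.5 / 40 = 14.763
Step 2: sqrt(Ne) = sqrt(14.763) = 3.8423
Step 3: K1 = 43 / 3.8423 = 11.2

11.2


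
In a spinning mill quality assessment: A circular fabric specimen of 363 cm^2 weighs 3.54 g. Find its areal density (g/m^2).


Formula: GSM = mass_g / area_m2
Step 1: Convert area: 363 cm^2 = 363 / 10000 = 0.0363 m^2
Step 2: GSM = 3.54 g / 0.0363 m^2 = 97.5 g/m^2

97.5 g/m^2
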